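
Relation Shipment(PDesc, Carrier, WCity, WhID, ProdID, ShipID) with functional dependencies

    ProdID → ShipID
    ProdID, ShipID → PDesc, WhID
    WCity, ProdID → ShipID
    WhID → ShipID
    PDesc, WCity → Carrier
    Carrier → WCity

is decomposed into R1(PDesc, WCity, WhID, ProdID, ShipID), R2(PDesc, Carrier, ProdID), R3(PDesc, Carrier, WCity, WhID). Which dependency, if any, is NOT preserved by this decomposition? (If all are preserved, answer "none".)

none

ProdID → ShipID lies within R1.
ProdID, ShipID → PDesc, WhID lies within R1.
WCity, ProdID → ShipID lies within R1.
WhID → ShipID lies within R1.
PDesc, WCity → Carrier lies within R3.
Carrier → WCity lies within R3.
Every dependency is enforceable on the fragments, so the decomposition is dependency-preserving.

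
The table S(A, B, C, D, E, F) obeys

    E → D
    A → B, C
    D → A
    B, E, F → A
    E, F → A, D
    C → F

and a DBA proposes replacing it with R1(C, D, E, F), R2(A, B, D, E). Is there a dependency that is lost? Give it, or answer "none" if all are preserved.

Check A → B, C: no single fragment contains all of {A, B, C}, and the restricted closure of {A} across the fragments never reaches {B, C}.
E → D is preserved.
D → A is preserved.
B, E, F → A is preserved.
E, F → A, D is preserved.
C → F is preserved.

A → B, C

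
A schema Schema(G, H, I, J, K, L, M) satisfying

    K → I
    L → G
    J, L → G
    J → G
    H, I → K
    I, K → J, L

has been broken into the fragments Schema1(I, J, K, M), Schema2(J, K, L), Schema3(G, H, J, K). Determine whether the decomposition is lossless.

Chase test. Columns are G, H, I, J, K, L, M; row i has aⱼ where attribute j ∈ Schemai, else bᵢⱼ.
Initial tableau (one row per fragment):
  row 1: b11 b12 a3 a4 a5 b16 a7
  row 2: b21 b22 b23 a4 a5 a6 b27
  row 3: a1 a2 b33 a4 a5 b36 b37
Rows 1 and 2 agree on K; apply K→I and equate their I entries.
Rows 1 and 3 agree on K; apply K→I and equate their I entries.
Rows 1 and 2 agree on J; apply J→G and equate their G entries.
Rows 1 and 3 agree on J; apply J→G and equate their G entries.
Rows 1 and 2 agree on I, K; apply I, K→J, L and equate their J, L entries.
Rows 1 and 3 agree on I, K; apply I, K→J, L and equate their J, L entries.
No row becomes fully distinguished — the join is lossy.

No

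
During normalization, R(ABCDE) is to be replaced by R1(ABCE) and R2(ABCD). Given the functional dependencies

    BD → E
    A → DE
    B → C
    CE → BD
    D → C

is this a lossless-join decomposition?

Common attributes: R1 ∩ R2 = {ABC}.
Closure of {ABC}: A → DE applies, adding DE. So (ABC)⁺ = {ABCDE}.
This closure contains every attribute of R1, so R1 ∩ R2 → R1. The join is lossless.

Yes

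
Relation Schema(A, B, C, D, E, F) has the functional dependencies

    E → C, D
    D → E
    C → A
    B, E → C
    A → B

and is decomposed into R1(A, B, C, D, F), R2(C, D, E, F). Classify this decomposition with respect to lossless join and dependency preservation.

Lossless test: (C, D, F)⁺ = {A, B, C, D, E, F}, which contains all of one fragment — lossless.
Dependency preservation: B, E → C is not contained in any single fragment, but the restricted closure of its left-hand side across the fragments still reaches the right-hand side; the remaining FDs each lie inside some fragment. All dependencies are preserved.

lossless and dependency-preserving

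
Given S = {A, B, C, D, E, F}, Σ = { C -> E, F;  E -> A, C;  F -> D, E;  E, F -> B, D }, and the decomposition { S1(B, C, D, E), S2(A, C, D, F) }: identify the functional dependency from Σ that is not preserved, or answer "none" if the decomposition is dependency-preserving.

none

C → E, F: restricted closure across fragments reaches E, F.
E → A, C: restricted closure across fragments reaches A, C.
F → D, E: restricted closure across fragments reaches D, E.
E, F → B, D: restricted closure across fragments reaches B, D.
Every dependency is enforceable on the fragments, so the decomposition is dependency-preserving.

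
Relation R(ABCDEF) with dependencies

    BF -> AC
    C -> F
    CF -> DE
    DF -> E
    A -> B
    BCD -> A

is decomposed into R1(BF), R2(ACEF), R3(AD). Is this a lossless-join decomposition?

Chase test. Columns are ABCDEF; row i has aⱼ where attribute j ∈ Ri, else bᵢⱼ.
Initial tableau (one row per fragment):
  row 1: b11 a2 b13 b14 b15 a6
  row 2: a1 b22 a3 b24 a5 a6
  row 3: a1 b32 b33 a4 b35 b36
Rows 2 and 3 agree on A; apply A→B and equate their B entries.
No row becomes fully distinguished — the join is lossy.

No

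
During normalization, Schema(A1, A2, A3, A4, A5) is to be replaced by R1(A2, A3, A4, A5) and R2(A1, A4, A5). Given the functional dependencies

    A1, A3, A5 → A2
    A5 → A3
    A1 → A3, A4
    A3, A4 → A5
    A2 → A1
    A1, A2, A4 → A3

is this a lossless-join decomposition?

Common attributes: R1 ∩ R2 = {A4, A5}.
Closure of {A4, A5}: A5 → A3 applies, adding A3. So (A4, A5)⁺ = {A3, A4, A5}.
The closure contains neither all of R1 = {A2, A3, A4, A5} nor all of R2 = {A1, A4, A5}, so the common attributes are not a superkey of either fragment. The join is lossy.

No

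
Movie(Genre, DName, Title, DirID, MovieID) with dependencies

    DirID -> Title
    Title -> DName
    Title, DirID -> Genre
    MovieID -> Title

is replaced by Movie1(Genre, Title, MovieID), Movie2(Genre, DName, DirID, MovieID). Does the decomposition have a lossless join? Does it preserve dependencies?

lossless but not dependency-preserving

Lossless test: (Genre, MovieID)⁺ = {Genre, DName, Title, MovieID}, which contains all of one fragment — lossless.
Dependency preservation: the restricted closure of {DirID} across the fragments never reaches {Title}, so DirID → Title cannot be enforced without a join — not preserved.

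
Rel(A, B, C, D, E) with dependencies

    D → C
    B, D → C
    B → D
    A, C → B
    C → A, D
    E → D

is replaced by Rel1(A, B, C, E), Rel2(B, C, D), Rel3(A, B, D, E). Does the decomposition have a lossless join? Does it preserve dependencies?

Lossless test (chase): Rows 2 and 3 agree on D; apply D→C and equate their C entries. Rows 1 and 2 agree on B; apply B→D and equate their D entries. Rows 1 and 2 agree on C; apply C→A, D and equate their A, D entries. Row 1 is now all distinguished symbols — the join is lossless.
Dependency preservation: C → A, D is not contained in any single fragment, but the restricted closure of its left-hand side across the fragments still reaches the right-hand side; the remaining FDs each lie inside some fragment. All dependencies are preserved.

lossless and dependency-preserving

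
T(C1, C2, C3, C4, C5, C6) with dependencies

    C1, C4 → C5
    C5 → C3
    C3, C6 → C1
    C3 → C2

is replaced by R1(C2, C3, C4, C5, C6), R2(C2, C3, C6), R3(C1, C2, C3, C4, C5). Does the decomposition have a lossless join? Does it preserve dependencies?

lossy and not dependency-preserving

Lossless test (chase): Rows 1 and 2 agree on C3, C6; apply C3, C6→C1 and equate their C1 entries. No row becomes fully distinguished — the join is lossy.
Dependency preservation: the restricted closure of {C3, C6} across the fragments never reaches {C1}, so C3, C6 → C1 cannot be enforced without a join — not preserved.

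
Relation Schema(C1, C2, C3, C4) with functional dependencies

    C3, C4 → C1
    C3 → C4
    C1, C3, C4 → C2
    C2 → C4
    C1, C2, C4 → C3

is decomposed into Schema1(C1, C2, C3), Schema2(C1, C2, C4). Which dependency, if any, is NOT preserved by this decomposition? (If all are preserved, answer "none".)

C3, C4 → C1: restricted closure across fragments reaches C1.
C3 → C4: restricted closure across fragments reaches C4.
C1, C3, C4 → C2: restricted closure across fragments reaches C2.
C2 → C4 lies within Schema2.
C1, C2, C4 → C3: restricted closure across fragments reaches C3.
Every dependency is enforceable on the fragments, so the decomposition is dependency-preserving.

none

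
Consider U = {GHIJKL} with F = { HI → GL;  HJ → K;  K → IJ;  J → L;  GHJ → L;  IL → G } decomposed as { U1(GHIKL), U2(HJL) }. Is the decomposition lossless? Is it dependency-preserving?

lossy and not dependency-preserving

Lossless test: (HL)⁺ = {HL}, which is a superkey of neither fragment — lossy.
Dependency preservation: the restricted closure of {HJ} across the fragments never reaches {K}, so HJ → K cannot be enforced without a join — not preserved.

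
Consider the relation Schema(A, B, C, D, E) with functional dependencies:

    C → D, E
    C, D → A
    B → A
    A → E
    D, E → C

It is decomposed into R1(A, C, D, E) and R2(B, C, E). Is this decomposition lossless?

Yes

Common attributes: R1 ∩ R2 = {C, E}.
Closure of {C, E}: C → D, E applies, adding D; C, D → A applies, adding A. So (C, E)⁺ = {A, C, D, E}.
This closure contains every attribute of R1, so R1 ∩ R2 → R1. The join is lossless.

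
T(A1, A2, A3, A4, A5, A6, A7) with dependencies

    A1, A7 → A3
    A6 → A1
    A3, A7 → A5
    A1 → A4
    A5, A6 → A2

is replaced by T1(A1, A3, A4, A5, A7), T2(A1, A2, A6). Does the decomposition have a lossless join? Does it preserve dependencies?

Lossless test: (A1)⁺ = {A1, A4}, which is a superkey of neither fragment — lossy.
Dependency preservation: the restricted closure of {A5, A6} across the fragments never reaches {A2}, so A5, A6 → A2 cannot be enforced without a join — not preserved.

lossy and not dependency-preserving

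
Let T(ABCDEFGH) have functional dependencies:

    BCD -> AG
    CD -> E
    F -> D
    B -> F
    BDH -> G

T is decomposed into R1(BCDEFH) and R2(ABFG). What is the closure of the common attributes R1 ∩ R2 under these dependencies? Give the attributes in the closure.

R1 ∩ R2 = {BF}.
F → D applies, adding D
Closure: {BDF}.

BDF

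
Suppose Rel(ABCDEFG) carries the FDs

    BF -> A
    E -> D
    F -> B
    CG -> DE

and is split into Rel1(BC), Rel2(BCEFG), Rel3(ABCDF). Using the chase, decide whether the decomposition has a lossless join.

No

Chase test. Columns are ABCDEFG; row i has aⱼ where attribute j ∈ Reli, else bᵢⱼ.
Initial tableau (one row per fragment):
  row 1: b11 a2 a3 b14 b15 b16 b17
  row 2: b21 a2 a3 b24 a5 a6 a7
  row 3: a1 a2 a3 a4 b35 a6 b37
Rows 2 and 3 agree on BF; apply BF→A and equate their A entries.
No row becomes fully distinguished — the join is lossy.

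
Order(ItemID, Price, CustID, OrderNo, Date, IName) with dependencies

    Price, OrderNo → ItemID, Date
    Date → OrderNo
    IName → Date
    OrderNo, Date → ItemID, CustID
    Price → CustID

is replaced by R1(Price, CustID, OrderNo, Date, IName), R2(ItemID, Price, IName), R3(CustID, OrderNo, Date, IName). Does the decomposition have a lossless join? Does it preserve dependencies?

lossless but not dependency-preserving

Lossless test (chase): Rows 1 and 2 agree on IName; apply IName→Date and equate their Date entries. Rows 1 and 3 agree on OrderNo, Date; apply OrderNo, Date→ItemID, CustID and equate their ItemID, CustID entries. Rows 1 and 2 agree on Price; apply Price→CustID and equate their CustID entries. Rows 1 and 2 agree on Date; apply Date→OrderNo and equate their OrderNo entries. Rows 1 and 2 agree on OrderNo, Date; apply OrderNo, Date→ItemID, CustID and equate their ItemID, CustID entries. Row 1 is now all distinguished symbols — the join is lossless.
Dependency preservation: the restricted closure of {Price, OrderNo} across the fragments never reaches {ItemID, Date}, so Price, OrderNo → ItemID, Date cannot be enforced without a join — not preserved.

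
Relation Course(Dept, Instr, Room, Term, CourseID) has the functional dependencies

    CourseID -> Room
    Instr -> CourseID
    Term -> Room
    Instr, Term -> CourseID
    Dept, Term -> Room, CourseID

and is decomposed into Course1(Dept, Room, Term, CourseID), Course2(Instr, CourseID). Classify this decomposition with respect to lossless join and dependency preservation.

Lossless test: (CourseID)⁺ = {Room, CourseID}, which is a superkey of neither fragment — lossy.
Dependency preservation: Instr, Term → CourseID is not contained in any single fragment, but the restricted closure of its left-hand side across the fragments still reaches the right-hand side; the remaining FDs each lie inside some fragment. All dependencies are preserved.

lossy but dependency-preserving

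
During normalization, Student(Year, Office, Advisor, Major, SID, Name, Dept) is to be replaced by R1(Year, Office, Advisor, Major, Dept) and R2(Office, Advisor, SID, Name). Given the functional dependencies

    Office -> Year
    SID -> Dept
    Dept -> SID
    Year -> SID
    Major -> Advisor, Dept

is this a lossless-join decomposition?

Common attributes: R1 ∩ R2 = {Office, Advisor}.
Closure of {Office, Advisor}: Office → Year applies, adding Year; Year → SID applies, adding SID; SID → Dept applies, adding Dept. So (Office, Advisor)⁺ = {Year, Office, Advisor, SID, Dept}.
The closure contains neither all of R1 = {Year, Office, Advisor, Major, Dept} nor all of R2 = {Office, Advisor, SID, Name}, so the common attributes are not a superkey of either fragment. The join is lossy.

No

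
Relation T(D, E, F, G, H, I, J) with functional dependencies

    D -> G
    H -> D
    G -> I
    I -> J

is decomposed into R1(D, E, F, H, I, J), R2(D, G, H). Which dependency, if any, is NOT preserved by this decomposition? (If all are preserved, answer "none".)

G -> I

Check G → I: no single fragment contains all of {G, I}, and the restricted closure of {G} across the fragments never reaches {I}.
D → G is preserved.
H → D is preserved.
I → J is preserved.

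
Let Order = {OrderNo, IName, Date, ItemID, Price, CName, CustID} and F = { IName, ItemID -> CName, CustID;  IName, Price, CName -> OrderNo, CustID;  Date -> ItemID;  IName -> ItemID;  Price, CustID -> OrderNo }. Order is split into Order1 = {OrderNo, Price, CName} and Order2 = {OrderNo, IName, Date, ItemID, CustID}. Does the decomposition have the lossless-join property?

Common attributes: Order1 ∩ Order2 = {OrderNo}.
No dependency enlarges {OrderNo}, so (OrderNo)⁺ = {OrderNo}.
The closure contains neither all of Order1 = {OrderNo, Price, CName} nor all of Order2 = {OrderNo, IName, Date, ItemID, CustID}, so the common attributes are not a superkey of either fragment. The join is lossy.

No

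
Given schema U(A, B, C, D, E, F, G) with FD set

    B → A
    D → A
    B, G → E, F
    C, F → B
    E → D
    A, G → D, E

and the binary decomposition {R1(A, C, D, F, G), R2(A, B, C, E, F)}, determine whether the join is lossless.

Common attributes: R1 ∩ R2 = {A, C, F}.
Closure of {A, C, F}: C, F → B applies, adding B. So (A, C, F)⁺ = {A, B, C, F}.
The closure contains neither all of R1 = {A, C, D, F, G} nor all of R2 = {A, B, C, E, F}, so the common attributes are not a superkey of either fragment. The join is lossy.

No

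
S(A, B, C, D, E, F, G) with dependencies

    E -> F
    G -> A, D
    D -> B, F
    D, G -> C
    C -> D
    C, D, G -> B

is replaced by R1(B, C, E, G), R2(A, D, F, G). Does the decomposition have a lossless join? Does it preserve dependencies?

lossless but not dependency-preserving

Lossless test: (G)⁺ = {A, B, C, D, F, G}, which contains all of one fragment — lossless.
Dependency preservation: the restricted closure of {E} across the fragments never reaches {F}, so E → F cannot be enforced without a join — not preserved.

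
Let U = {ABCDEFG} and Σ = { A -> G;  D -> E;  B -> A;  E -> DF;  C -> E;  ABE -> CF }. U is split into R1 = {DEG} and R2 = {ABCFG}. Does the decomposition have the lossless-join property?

No

Common attributes: R1 ∩ R2 = {G}.
No dependency enlarges {G}, so (G)⁺ = {G}.
The closure contains neither all of R1 = {DEG} nor all of R2 = {ABCFG}, so the common attributes are not a superkey of either fragment. The join is lossy.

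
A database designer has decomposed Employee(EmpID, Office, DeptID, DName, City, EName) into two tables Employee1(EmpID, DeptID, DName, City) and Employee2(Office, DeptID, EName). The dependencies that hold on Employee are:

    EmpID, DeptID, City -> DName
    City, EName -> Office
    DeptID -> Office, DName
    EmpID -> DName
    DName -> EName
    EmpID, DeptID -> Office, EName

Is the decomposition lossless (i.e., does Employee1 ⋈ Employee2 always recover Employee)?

Common attributes: Employee1 ∩ Employee2 = {DeptID}.
Closure of {DeptID}: DeptID → Office, DName applies, adding Office, DName; DName → EName applies, adding EName. So (DeptID)⁺ = {Office, DeptID, DName, EName}.
This closure contains every attribute of Employee2, so Employee1 ∩ Employee2 → Employee2. The join is lossless.

Yes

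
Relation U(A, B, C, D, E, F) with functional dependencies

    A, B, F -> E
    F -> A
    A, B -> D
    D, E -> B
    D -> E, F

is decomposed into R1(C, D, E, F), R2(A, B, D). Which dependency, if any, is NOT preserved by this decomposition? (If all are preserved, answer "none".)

F -> A

Check F → A: no single fragment contains all of {A, F}, and the restricted closure of {F} across the fragments never reaches {A}.
A, B, F → E is preserved.
A, B → D is preserved.
D, E → B is preserved.
D → E, F is preserved.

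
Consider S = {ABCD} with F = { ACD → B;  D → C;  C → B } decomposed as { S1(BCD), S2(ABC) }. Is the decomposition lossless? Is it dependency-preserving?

Lossless test: (BC)⁺ = {BC}, which is a superkey of neither fragment — lossy.
Dependency preservation: ACD → B is not contained in any single fragment, but the restricted closure of its left-hand side across the fragments still reaches the right-hand side; the remaining FDs each lie inside some fragment. All dependencies are preserved.

lossy but dependency-preserving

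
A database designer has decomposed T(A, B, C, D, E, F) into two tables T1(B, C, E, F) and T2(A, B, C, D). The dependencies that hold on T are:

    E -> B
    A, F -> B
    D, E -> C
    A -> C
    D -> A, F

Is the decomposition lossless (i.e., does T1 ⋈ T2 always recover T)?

Common attributes: T1 ∩ T2 = {B, C}.
No dependency enlarges {B, C}, so (B, C)⁺ = {B, C}.
The closure contains neither all of T1 = {B, C, E, F} nor all of T2 = {A, B, C, D}, so the common attributes are not a superkey of either fragment. The join is lossy.

No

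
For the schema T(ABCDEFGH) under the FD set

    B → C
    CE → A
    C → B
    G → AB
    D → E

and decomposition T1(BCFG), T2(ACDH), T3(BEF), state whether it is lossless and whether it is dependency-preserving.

Lossless test (chase): Rows 1 and 3 agree on B; apply B→C and equate their C entries. Rows 1 and 2 agree on C; apply C→B and equate their B entries. No row becomes fully distinguished — the join is lossy.
Dependency preservation: the restricted closure of {CE} across the fragments never reaches {A}, so CE → A cannot be enforced without a join — not preserved.

lossy and not dependency-preserving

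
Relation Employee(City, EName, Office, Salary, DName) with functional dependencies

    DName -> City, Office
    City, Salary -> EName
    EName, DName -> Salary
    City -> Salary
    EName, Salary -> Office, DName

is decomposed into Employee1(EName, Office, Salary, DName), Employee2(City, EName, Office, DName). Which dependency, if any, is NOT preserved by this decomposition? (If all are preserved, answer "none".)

none

DName → City, Office lies within Employee2.
City, Salary → EName: restricted closure across fragments reaches EName.
EName, DName → Salary lies within Employee1.
City → Salary: restricted closure across fragments reaches Salary.
EName, Salary → Office, DName lies within Employee1.
Every dependency is enforceable on the fragments, so the decomposition is dependency-preserving.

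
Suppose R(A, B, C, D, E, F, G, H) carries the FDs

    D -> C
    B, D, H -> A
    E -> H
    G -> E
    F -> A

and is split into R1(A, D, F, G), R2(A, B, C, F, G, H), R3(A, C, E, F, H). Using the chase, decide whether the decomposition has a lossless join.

Chase test. Columns are A, B, C, D, E, F, G, H; row i has aⱼ where attribute j ∈ Ri, else bᵢⱼ.
Initial tableau (one row per fragment):
  row 1: a1 b12 b13 a4 b15 a6 a7 b18
  row 2: a1 a2 a3 b24 b25 a6 a7 a8
  row 3: a1 b32 a3 b34 a5 a6 b37 a8
Rows 1 and 2 agree on G; apply G→E and equate their E entries.
Rows 1 and 2 agree on E; apply E→H and equate their H entries.
No row becomes fully distinguished — the join is lossy.

No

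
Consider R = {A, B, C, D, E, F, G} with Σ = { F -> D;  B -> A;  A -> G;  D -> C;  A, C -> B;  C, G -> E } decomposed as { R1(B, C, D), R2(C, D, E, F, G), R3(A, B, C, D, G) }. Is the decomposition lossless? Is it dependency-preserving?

lossy but dependency-preserving

Lossless test (chase): Rows 1 and 3 agree on B; apply B→A and equate their A entries. Rows 1 and 3 agree on A; apply A→G and equate their G entries. Rows 1 and 2 agree on C, G; apply C, G→E and equate their E entries. Rows 1 and 3 agree on C, G; apply C, G→E and equate their E entries. No row becomes fully distinguished — the join is lossy.
Dependency preservation: every FD's attributes lie within a single fragment, so each can be enforced locally — preserved.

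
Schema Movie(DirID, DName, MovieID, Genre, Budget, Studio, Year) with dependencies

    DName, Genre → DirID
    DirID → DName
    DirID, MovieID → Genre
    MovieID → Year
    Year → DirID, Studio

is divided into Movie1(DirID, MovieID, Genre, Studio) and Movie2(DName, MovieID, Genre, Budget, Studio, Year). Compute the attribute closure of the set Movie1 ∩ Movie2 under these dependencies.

DirID, DName, MovieID, Genre, Studio, Year

Movie1 ∩ Movie2 = {MovieID, Genre, Studio}.
MovieID → Year applies, adding Year
Year → DirID, Studio applies, adding DirID
DirID → DName applies, adding DName
Closure: {DirID, DName, MovieID, Genre, Studio, Year}.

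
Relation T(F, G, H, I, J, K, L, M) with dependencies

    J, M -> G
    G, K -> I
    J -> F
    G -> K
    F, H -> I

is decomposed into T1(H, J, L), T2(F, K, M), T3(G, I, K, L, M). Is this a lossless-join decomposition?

Chase test. Columns are F, G, H, I, J, K, L, M; row i has aⱼ where attribute j ∈ Ti, else bᵢⱼ.
Initial tableau (one row per fragment):
  row 1: b11 b12 a3 b14 a5 b16 a7 b18
  row 2: a1 b22 b23 b24 b25 a6 b27 a8
  row 3: b31 a2 b33 a4 b35 a6 a7 a8
No row becomes fully distinguished — the join is lossy.

No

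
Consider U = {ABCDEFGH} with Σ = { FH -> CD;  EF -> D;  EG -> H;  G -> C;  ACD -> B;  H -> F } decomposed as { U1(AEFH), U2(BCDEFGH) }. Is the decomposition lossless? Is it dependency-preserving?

Lossless test: (EFH)⁺ = {CDEFH}, which is a superkey of neither fragment — lossy.
Dependency preservation: the restricted closure of {ACD} across the fragments never reaches {B}, so ACD → B cannot be enforced without a join — not preserved.

lossy and not dependency-preserving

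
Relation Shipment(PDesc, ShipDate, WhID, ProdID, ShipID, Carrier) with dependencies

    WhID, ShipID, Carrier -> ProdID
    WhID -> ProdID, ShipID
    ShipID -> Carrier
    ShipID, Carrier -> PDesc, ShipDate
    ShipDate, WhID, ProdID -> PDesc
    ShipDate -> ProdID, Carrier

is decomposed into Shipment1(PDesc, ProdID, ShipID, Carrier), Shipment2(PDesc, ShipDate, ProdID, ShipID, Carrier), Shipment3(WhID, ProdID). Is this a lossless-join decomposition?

No

Chase test. Columns are PDesc, ShipDate, WhID, ProdID, ShipID, Carrier; row i has aⱼ where attribute j ∈ Shipmenti, else bᵢⱼ.
Initial tableau (one row per fragment):
  row 1: a1 b12 b13 a4 a5 a6
  row 2: a1 a2 b23 a4 a5 a6
  row 3: b31 b32 a3 a4 b35 b36
Rows 1 and 2 agree on ShipID, Carrier; apply ShipID, Carrier→PDesc, ShipDate and equate their PDesc, ShipDate entries.
No row becomes fully distinguished — the join is lossy.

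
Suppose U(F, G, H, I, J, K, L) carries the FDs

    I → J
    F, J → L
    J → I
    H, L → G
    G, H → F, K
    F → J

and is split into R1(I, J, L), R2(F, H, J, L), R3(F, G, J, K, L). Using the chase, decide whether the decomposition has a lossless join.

No

Chase test. Columns are F, G, H, I, J, K, L; row i has aⱼ where attribute j ∈ Ri, else bᵢⱼ.
Initial tableau (one row per fragment):
  row 1: b11 b12 b13 a4 a5 b16 a7
  row 2: a1 b22 a3 b24 a5 b26 a7
  row 3: a1 a2 b33 b34 a5 a6 a7
Rows 1 and 2 agree on J; apply J→I and equate their I entries.
Rows 1 and 3 agree on J; apply J→I and equate their I entries.
No row becomes fully distinguished — the join is lossy.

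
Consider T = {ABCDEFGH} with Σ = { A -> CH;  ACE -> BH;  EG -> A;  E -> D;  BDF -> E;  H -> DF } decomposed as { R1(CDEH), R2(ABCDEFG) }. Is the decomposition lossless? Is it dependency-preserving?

lossy and not dependency-preserving

Lossless test: (CDE)⁺ = {CDE}, which is a superkey of neither fragment — lossy.
Dependency preservation: the restricted closure of {A} across the fragments never reaches {CH}, so A → CH cannot be enforced without a join — not preserved.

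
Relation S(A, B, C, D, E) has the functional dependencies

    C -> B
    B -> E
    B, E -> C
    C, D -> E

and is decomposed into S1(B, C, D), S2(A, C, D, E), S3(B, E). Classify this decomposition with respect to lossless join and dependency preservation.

lossless and dependency-preserving

Lossless test (chase): Rows 1 and 2 agree on C; apply C→B and equate their B entries. Rows 1 and 2 agree on B; apply B→E and equate their E entries. Rows 1 and 3 agree on B, E; apply B, E→C and equate their C entries. Row 2 is now all distinguished symbols — the join is lossless.
Dependency preservation: B, E → C is not contained in any single fragment, but the restricted closure of its left-hand side across the fragments still reaches the right-hand side; the remaining FDs each lie inside some fragment. All dependencies are preserved.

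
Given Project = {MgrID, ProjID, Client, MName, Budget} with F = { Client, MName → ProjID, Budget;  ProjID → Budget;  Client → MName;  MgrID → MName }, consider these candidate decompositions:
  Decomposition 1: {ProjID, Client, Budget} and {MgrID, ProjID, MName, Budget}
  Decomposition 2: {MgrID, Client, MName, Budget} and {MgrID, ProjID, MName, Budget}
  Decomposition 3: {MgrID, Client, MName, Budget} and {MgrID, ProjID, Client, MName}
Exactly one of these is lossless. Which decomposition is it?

Decomposition 3

Decomposition 1: common = {ProjID, Budget}, closure = {ProjID, Budget} → lossy.
Decomposition 2: common = {MgrID, MName, Budget}, closure = {MgrID, MName, Budget} → lossy.
Decomposition 3: common = {MgrID, Client, MName}, closure = {MgrID, ProjID, Client, MName, Budget} → lossless.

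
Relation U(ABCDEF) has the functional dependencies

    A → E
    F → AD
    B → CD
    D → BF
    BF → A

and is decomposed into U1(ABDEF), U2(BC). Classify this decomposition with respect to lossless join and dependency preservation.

Lossless test: (B)⁺ = {ABCDEF}, which contains all of one fragment — lossless.
Dependency preservation: B → CD is not contained in any single fragment, but the restricted closure of its left-hand side across the fragments still reaches the right-hand side; the remaining FDs each lie inside some fragment. All dependencies are preserved.

lossless and dependency-preserving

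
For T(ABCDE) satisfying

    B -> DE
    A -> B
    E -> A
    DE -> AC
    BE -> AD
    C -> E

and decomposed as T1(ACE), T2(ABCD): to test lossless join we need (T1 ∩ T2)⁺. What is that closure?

T1 ∩ T2 = {AC}.
A → B applies, adding B
C → E applies, adding E
B → DE applies, adding D
Closure: {ABCDE}.

ABCDE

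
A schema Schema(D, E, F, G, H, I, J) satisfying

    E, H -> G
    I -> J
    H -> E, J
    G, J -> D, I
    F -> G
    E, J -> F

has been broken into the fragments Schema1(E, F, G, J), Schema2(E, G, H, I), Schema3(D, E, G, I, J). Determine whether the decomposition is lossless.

Yes

Chase test. Columns are D, E, F, G, H, I, J; row i has aⱼ where attribute j ∈ Schemai, else bᵢⱼ.
Initial tableau (one row per fragment):
  row 1: b11 a2 a3 a4 b15 b16 a7
  row 2: b21 a2 b23 a4 a5 a6 b27
  row 3: a1 a2 b33 a4 b35 a6 a7
Rows 2 and 3 agree on I; apply I→J and equate their J entries.
Rows 1 and 2 agree on G, J; apply G, J→D, I and equate their D, I entries.
Rows 1 and 3 agree on G, J; apply G, J→D, I and equate their D, I entries.
Rows 1 and 2 agree on E, J; apply E, J→F and equate their F entries.
Rows 1 and 3 agree on E, J; apply E, J→F and equate their F entries.
Row 2 is now all distinguished symbols — the join is lossless.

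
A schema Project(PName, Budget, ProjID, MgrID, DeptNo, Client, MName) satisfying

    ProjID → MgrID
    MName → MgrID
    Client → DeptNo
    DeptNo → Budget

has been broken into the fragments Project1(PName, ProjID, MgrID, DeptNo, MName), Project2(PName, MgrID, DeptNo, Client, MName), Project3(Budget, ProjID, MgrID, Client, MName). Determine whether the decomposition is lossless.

No

Chase test. Columns are PName, Budget, ProjID, MgrID, DeptNo, Client, MName; row i has aⱼ where attribute j ∈ Projecti, else bᵢⱼ.
Initial tableau (one row per fragment):
  row 1: a1 b12 a3 a4 a5 b16 a7
  row 2: a1 b22 b23 a4 a5 a6 a7
  row 3: b31 a2 a3 a4 b35 a6 a7
Rows 2 and 3 agree on Client; apply Client→DeptNo and equate their DeptNo entries.
Rows 1 and 2 agree on DeptNo; apply DeptNo→Budget and equate their Budget entries.
Rows 1 and 3 agree on DeptNo; apply DeptNo→Budget and equate their Budget entries.
No row becomes fully distinguished — the join is lossy.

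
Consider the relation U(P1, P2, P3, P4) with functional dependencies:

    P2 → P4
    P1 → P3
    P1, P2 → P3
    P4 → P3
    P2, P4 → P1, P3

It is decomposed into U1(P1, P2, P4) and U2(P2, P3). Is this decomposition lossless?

Common attributes: U1 ∩ U2 = {P2}.
Closure of {P2}: P2 → P4 applies, adding P4; P4 → P3 applies, adding P3; P2, P4 → P1, P3 applies, adding P1. So (P2)⁺ = {P1, P2, P3, P4}.
This closure contains every attribute of U1, so U1 ∩ U2 → U1. The join is lossless.

Yes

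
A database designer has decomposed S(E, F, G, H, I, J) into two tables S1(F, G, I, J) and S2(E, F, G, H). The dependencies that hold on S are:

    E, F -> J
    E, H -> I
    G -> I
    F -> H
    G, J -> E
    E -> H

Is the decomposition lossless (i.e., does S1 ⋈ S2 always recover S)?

No

Common attributes: S1 ∩ S2 = {F, G}.
Closure of {F, G}: G → I applies, adding I; F → H applies, adding H. So (F, G)⁺ = {F, G, H, I}.
The closure contains neither all of S1 = {F, G, I, J} nor all of S2 = {E, F, G, H}, so the common attributes are not a superkey of either fragment. The join is lossy.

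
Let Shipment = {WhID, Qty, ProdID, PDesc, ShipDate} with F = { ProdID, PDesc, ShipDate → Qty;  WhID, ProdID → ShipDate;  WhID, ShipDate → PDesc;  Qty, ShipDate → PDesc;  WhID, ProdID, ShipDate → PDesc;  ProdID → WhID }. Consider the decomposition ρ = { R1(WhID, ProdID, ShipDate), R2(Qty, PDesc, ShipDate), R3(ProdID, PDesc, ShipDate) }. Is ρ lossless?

No

Chase test. Columns are WhID, Qty, ProdID, PDesc, ShipDate; row i has aⱼ where attribute j ∈ Ri, else bᵢⱼ.
Initial tableau (one row per fragment):
  row 1: a1 b12 a3 b14 a5
  row 2: b21 a2 b23 a4 a5
  row 3: b31 b32 a3 a4 a5
Rows 1 and 3 agree on ProdID; apply ProdID→WhID and equate their WhID entries.
Rows 1 and 3 agree on WhID, ShipDate; apply WhID, ShipDate→PDesc and equate their PDesc entries.
Rows 1 and 3 agree on ProdID, PDesc, ShipDate; apply ProdID, PDesc, ShipDate→Qty and equate their Qty entries.
No row becomes fully distinguished — the join is lossy.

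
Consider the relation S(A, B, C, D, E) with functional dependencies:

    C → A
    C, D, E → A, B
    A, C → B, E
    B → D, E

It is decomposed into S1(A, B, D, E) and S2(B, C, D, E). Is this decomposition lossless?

Common attributes: S1 ∩ S2 = {B, D, E}.
No dependency enlarges {B, D, E}, so (B, D, E)⁺ = {B, D, E}.
The closure contains neither all of S1 = {A, B, D, E} nor all of S2 = {B, C, D, E}, so the common attributes are not a superkey of either fragment. The join is lossy.

No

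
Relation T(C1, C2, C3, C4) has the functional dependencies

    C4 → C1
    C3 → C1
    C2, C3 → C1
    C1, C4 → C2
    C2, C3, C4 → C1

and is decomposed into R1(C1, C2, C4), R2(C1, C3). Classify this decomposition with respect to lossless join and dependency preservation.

Lossless test: (C1)⁺ = {C1}, which is a superkey of neither fragment — lossy.
Dependency preservation: C2, C3 → C1; C2, C3, C4 → C1 are not contained in any single fragment, but the restricted closure of each left-hand side across the fragments still reaches the right-hand side; the remaining FDs each lie inside some fragment. All dependencies are preserved.

lossy but dependency-preserving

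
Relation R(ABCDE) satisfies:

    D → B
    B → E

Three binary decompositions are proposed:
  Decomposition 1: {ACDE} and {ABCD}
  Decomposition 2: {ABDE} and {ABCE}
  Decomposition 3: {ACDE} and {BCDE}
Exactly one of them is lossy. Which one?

Decomposition 1: common = {ACD}, closure = {ABCDE} → lossless.
Decomposition 2: common = {ABE}, closure = {ABE} → lossy.
Decomposition 3: common = {CDE}, closure = {BCDE} → lossless.

Decomposition 2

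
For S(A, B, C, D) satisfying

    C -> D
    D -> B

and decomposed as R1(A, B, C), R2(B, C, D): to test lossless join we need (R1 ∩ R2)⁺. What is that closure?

R1 ∩ R2 = {B, C}.
C → D applies, adding D
Closure: {B, C, D}.

B, C, D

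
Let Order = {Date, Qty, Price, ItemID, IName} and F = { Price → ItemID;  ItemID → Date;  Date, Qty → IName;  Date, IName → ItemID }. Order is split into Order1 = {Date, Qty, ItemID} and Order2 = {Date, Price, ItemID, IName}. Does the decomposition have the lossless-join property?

Common attributes: Order1 ∩ Order2 = {Date, ItemID}.
No dependency enlarges {Date, ItemID}, so (Date, ItemID)⁺ = {Date, ItemID}.
The closure contains neither all of Order1 = {Date, Qty, ItemID} nor all of Order2 = {Date, Price, ItemID, IName}, so the common attributes are not a superkey of either fragment. The join is lossy.

No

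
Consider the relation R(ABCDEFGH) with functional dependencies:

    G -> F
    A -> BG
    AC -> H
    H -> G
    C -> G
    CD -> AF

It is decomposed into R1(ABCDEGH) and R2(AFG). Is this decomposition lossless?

Common attributes: R1 ∩ R2 = {AG}.
Closure of {AG}: G → F applies, adding F; A → BG applies, adding B. So (AG)⁺ = {ABFG}.
This closure contains every attribute of R2, so R1 ∩ R2 → R2. The join is lossless.

Yes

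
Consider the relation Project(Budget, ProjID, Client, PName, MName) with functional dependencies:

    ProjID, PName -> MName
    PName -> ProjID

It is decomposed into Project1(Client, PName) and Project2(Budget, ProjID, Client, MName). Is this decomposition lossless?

Common attributes: Project1 ∩ Project2 = {Client}.
No dependency enlarges {Client}, so (Client)⁺ = {Client}.
The closure contains neither all of Project1 = {Client, PName} nor all of Project2 = {Budget, ProjID, Client, MName}, so the common attributes are not a superkey of either fragment. The join is lossy.

No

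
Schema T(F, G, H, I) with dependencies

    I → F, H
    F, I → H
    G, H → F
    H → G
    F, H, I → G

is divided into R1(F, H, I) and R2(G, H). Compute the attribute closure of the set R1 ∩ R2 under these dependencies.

F, G, H

R1 ∩ R2 = {H}.
H → G applies, adding G
G, H → F applies, adding F
Closure: {F, G, H}.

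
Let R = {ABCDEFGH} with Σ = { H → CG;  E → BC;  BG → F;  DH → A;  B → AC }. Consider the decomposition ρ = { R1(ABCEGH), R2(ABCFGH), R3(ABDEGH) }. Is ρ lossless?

Chase test. Columns are ABCDEFGH; row i has aⱼ where attribute j ∈ Ri, else bᵢⱼ.
Initial tableau (one row per fragment):
  row 1: a1 a2 a3 b14 a5 b16 a7 a8
  row 2: a1 a2 a3 b24 b25 a6 a7 a8
  row 3: a1 a2 b33 a4 a5 b36 a7 a8
Rows 1 and 3 agree on H; apply H→CG and equate their CG entries.
Rows 1 and 2 agree on BG; apply BG→F and equate their F entries.
Rows 1 and 3 agree on BG; apply BG→F and equate their F entries.
Row 3 is now all distinguished symbols — the join is lossless.

Yes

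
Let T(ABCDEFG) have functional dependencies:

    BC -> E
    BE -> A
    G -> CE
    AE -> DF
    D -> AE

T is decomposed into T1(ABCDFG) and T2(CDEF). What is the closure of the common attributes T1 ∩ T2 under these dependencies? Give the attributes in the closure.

T1 ∩ T2 = {CDF}.
D → AE applies, adding AE
Closure: {ACDEF}.

ACDEF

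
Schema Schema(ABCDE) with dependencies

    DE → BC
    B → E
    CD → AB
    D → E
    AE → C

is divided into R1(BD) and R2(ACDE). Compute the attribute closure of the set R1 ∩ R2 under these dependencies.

R1 ∩ R2 = {D}.
D → E applies, adding E
DE → BC applies, adding BC
CD → AB applies, adding A
Closure: {ABCDE}.

ABCDE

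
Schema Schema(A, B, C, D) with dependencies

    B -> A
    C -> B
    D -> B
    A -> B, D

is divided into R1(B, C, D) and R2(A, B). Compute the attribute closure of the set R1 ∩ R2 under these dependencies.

A, B, D

R1 ∩ R2 = {B}.
B → A applies, adding A
A → B, D applies, adding D
Closure: {A, B, D}.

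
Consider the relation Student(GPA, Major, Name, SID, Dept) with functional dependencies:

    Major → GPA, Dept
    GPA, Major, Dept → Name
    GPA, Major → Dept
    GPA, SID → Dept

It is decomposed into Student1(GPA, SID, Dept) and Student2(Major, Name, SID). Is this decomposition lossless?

Common attributes: Student1 ∩ Student2 = {SID}.
No dependency enlarges {SID}, so (SID)⁺ = {SID}.
The closure contains neither all of Student1 = {GPA, SID, Dept} nor all of Student2 = {Major, Name, SID}, so the common attributes are not a superkey of either fragment. The join is lossy.

No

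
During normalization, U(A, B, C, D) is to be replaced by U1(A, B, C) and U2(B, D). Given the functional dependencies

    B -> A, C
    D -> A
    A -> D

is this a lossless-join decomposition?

Yes

Common attributes: U1 ∩ U2 = {B}.
Closure of {B}: B → A, C applies, adding A, C; A → D applies, adding D. So (B)⁺ = {A, B, C, D}.
This closure contains every attribute of U1, so U1 ∩ U2 → U1. The join is lossless.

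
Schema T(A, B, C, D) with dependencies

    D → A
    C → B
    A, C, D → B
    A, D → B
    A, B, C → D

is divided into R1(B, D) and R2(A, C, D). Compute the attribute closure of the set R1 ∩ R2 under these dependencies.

R1 ∩ R2 = {D}.
D → A applies, adding A
A, D → B applies, adding B
Closure: {A, B, D}.

A, B, D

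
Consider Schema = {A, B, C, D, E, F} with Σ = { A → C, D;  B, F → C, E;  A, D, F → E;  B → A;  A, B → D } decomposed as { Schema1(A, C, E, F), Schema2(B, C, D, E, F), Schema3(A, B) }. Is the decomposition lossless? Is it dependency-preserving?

lossless but not dependency-preserving

Lossless test (chase): Rows 1 and 3 agree on A; apply A→C, D and equate their C, D entries. Rows 2 and 3 agree on B; apply B→A and equate their A entries. Rows 2 and 3 agree on A, B; apply A, B→D and equate their D entries. Row 2 is now all distinguished symbols — the join is lossless.
Dependency preservation: the restricted closure of {A} across the fragments never reaches {C, D}, so A → C, D cannot be enforced without a join — not preserved.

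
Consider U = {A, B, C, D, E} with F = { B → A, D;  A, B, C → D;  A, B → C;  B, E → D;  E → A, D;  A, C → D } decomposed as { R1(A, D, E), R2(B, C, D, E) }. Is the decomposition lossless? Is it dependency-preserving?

Lossless test: (D, E)⁺ = {A, D, E}, which contains all of one fragment — lossless.
Dependency preservation: the restricted closure of {B} across the fragments never reaches {A, D}, so B → A, D cannot be enforced without a join — not preserved.

lossless but not dependency-preserving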